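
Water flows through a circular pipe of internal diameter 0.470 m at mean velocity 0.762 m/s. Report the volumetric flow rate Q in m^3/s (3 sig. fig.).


Approach: apply the continuity equation for pipe flow, Q = A * v with A = pi*(D/2)^2.
A = pi*(0.470/2)^2 = 0.17349 m^2
Q = 0.17349 * 0.762 = 0.132 m^3/s
Therefore the volumetric flow rate Q = 0.132 m^3/s.


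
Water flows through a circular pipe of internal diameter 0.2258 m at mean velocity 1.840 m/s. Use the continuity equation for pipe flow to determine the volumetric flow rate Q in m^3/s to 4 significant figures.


Approach: apply the continuity equation for pipe flow, Q = A * v with A = pi*(D/2)^2.
A = pi*(0.2258/2)^2 = 0.0400440 m^2
Q = 0.0400440 * 1.840 = 0.07368 m^3/s
Therefore the volumetric flow rate Q = 0.07368 m^3/s.


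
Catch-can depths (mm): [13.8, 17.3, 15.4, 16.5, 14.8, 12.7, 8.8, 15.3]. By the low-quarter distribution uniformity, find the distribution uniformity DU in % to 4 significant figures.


Approach: apply the low-quarter distribution uniformity, DU = (mean of lowest quarter of readings / overall mean)*100.
sorted lowest 2 of 8: [8.8, 12.7] -> mean = 10.7500 mm
overall mean = 14.3250 mm
DU = (10.7500/14.3250)*100 = 75.04 %
Therefore the distribution uniformity DU = 75.04 %.


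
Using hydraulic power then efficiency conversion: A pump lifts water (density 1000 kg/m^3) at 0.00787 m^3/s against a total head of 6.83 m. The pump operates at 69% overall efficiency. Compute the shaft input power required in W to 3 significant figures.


Approach: apply hydraulic power then efficiency conversion, P = rho*g*Q*H; P_in = P/eta.
Step 1 — hydraulic power (P = rho*g*Q*H):
  P = 1000 * 9.81 * 0.00787 * 6.83 = 527.31 W
Step 2 — input power: P_in = P/eta = 527.31 / 0.69 = 764 W
Therefore the shaft input power required = 764 W.


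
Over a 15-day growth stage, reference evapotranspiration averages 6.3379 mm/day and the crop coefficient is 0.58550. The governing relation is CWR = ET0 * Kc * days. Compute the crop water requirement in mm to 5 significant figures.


CWR = 6.3379 * 0.58550 * 15 = 55.663 mm
Therefore the crop water requirement = 55.663 mm.


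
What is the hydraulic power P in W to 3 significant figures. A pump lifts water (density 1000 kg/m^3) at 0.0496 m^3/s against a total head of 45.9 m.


Approach: apply the hydraulic power relation, P = rho*g*Q*H.
P = 1000 * 9.81 * 0.0496 * 45.9 = 22300 W
Therefore the hydraulic power P = 22300 W.


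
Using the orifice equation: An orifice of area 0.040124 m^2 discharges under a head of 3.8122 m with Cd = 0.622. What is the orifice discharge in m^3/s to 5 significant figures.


Approach: apply the orifice equation, Q = Cd*A*sqrt(2*g*h).
Q = 0.622 * 0.040124 * sqrt(2*9.81*3.8122) = 0.21584 m^3/s
Therefore the orifice discharge = 0.21584 m^3/s.


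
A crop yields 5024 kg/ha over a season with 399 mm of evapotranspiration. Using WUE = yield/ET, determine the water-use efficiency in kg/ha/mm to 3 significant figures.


WUE = 5024 / 399 = 12.6 kg/ha/mm
Therefore the water-use efficiency = 12.6 kg/ha/mm.


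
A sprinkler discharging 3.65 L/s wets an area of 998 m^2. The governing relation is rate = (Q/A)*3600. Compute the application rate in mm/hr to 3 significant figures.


rate = (3.65 / 998) * 3600 = 13.2 mm/hr
Therefore the application rate = 13.2 mm/hr.


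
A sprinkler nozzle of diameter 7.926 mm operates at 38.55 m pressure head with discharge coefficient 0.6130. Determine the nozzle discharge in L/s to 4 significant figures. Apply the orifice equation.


Approach: apply the orifice equation, Q = Cd*A*sqrt(2*g*h), A = pi*(d/2)^2.
A = pi*(7.926e-3/2)^2 = 4.93399e-05 m^2
Q = 0.6130 * 4.93399e-05 * sqrt(2*9.81*38.55) * 1000 = 0.8318 L/s
Therefore the nozzle discharge = 0.8318 L/s.


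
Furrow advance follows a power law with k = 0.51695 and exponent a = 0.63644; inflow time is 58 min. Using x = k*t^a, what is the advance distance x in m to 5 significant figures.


x = 0.51695 * 58^0.63644 = 6.8512 m
Therefore the advance distance x = 6.8512 m.


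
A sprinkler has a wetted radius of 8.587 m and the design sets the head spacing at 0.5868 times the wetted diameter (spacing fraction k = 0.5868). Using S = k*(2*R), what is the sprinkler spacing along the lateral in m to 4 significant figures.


S = 0.5868 * (2 * 8.587) = 10.08 m
Therefore the sprinkler spacing along the lateral = 10.08 m.


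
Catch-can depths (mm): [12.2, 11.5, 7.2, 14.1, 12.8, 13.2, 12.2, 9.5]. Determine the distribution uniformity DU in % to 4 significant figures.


Approach: apply the low-quarter distribution uniformity, DU = (mean of lowest quarter of readings / overall mean)*100.
sorted lowest 2 of 8: [7.2, 9.5] -> mean = 8.35000 mm
overall mean = 11.5875 mm
DU = (8.35000/11.5875)*100 = 72.06 %
Therefore the distribution uniformity DU = 72.06 %.


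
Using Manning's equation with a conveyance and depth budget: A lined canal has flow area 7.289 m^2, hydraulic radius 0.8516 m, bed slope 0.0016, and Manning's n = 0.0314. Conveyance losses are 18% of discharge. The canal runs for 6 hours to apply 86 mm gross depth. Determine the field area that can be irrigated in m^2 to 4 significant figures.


Approach: apply Manning's equation with a conveyance and depth budget, Q = (1/n)*A*R^(2/3)*S^(1/2); Q_field = Q*(1-loss); Area = Q_field*t/(d/1000).
Step 1 — canal discharge (Manning's equation):
  Q = (1/0.0314) * 7.289 * 0.8516^(2/3) * 0.0016^(1/2) = 8.34236 m^3/s
Step 2 — delivered flow: Q_field = 8.34236*(1 - 18/100) = 6.84073 m^3/s
Step 3 — volume delivered: V = 6.84073 * 6*3600 = 147760 m^3
Step 4 — area served: A = V / (depth/1000) = 147760 / 0.086 = 1718000 m^2
Therefore the field area that can be irrigated = 1718000 m^2.


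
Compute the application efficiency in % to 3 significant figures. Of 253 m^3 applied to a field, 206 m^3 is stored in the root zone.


Approach: apply the application efficiency ratio, Ea = (stored/applied)*100.
Ea = (206/253)*100 = 81.4 %
Therefore the application efficiency = 81.4 %.


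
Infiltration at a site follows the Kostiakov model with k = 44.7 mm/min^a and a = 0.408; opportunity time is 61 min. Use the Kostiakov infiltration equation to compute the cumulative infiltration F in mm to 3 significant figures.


Approach: apply the Kostiakov infiltration equation, F = k*t^a.
F = 44.7 * 61^0.408 = 239 mm
Therefore the cumulative infiltration F = 239 mm.


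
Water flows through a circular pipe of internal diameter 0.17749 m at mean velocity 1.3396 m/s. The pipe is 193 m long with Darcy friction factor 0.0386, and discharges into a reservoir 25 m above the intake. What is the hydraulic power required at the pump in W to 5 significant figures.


Approach: apply continuity + Darcy-Weisbach + hydraulic power, Q = A*v; hf = f*(L/D)*(v^2/(2g)); H = static + hf; P = rho*g*Q*H.
Step 1 — flow rate (continuity, Q = A*v):
  A = pi*(0.17749/2)^2 = 0.02474216 m^2
  Q = 0.02474216 * 1.3396 = 0.03314460 m^3/s
Step 2 — friction head loss (Darcy-Weisbach):
  hf = 0.0386 * (193/0.17749) * (1.3396^2 / (2*9.81))
  hf = 3.839034 m
Step 3 — total head: H = 25 + 3.839034 = 28.83903 m
Step 4 — hydraulic power (P = rho*g*Q*H):
  P = 1000 * 9.81 * 0.03314460 * 28.83903 = 9377.0 W
Therefore the hydraulic power required at the pump = 9377.0 W.


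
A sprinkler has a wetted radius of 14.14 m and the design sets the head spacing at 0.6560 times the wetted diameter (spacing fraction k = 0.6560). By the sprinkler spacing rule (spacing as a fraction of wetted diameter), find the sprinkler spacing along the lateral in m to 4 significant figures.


Approach: apply the sprinkler spacing rule (spacing as a fraction of wetted diameter), S = k*(2*R).
S = 0.6560 * (2 * 14.14) = 18.55 m
Therefore the sprinkler spacing along the lateral = 18.55 m.


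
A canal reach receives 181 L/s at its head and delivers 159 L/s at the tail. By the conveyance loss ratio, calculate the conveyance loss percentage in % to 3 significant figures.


Approach: apply the conveyance loss ratio, loss% = ((Q_head - Q_tail)/Q_head)*100.
loss = ((181 - 159)/181)*100 = 12.2 %
Therefore the conveyance loss percentage = 12.2 %.


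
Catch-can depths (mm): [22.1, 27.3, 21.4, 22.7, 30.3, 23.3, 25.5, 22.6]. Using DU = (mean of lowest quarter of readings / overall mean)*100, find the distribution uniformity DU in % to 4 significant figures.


sorted lowest 2 of 8: [21.4, 22.1] -> mean = 21.7500 mm
overall mean = 24.4000 mm
DU = (21.7500/24.4000)*100 = 89.14 %
Therefore the distribution uniformity DU = 89.14 %.


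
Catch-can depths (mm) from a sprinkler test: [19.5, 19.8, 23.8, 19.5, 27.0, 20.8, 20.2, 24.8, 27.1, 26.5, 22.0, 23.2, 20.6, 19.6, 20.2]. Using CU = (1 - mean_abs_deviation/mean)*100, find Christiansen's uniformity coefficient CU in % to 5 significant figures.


mean = 22.30667 mm
mean |d_i - mean| = 2.474667 mm
CU = (1 - 2.474667/22.30667)*100 = 88.906 %
Therefore Christiansen's uniformity coefficient CU = 88.906 %.


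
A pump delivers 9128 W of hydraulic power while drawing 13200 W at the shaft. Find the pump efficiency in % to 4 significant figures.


Approach: apply the efficiency ratio, eta = (P_out/P_in)*100.
eta = (9128 / 13200) * 100 = 69.15 %
Therefore the pump efficiency = 69.15 %.


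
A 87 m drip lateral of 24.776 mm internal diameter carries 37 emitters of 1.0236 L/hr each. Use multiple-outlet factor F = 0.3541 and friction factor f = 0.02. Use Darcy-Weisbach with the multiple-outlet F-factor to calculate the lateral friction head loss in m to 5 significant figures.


Approach: apply Darcy-Weisbach with the multiple-outlet F-factor, Q = n*q/(3600*1000) m^3/s; v = Q/A; hf = F*f*(L/D)*(v^2/(2g)).
Q = 37*1.0236/(3600*1000) = 1.052033e-05 m^3/s
A = pi*(24.776e-3/2)^2 = 4.821168e-04 m^2, so v = Q/A = 0.02182113 m/s
hf = 0.3541*0.02*(87/0.024776)*(0.02182113^2/(2*9.81)) = 0.00060353 m
Therefore the lateral friction head loss = 0.00060353 m.


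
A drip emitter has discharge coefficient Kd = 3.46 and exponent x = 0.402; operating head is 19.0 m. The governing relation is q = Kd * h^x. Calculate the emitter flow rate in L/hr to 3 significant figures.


q = 3.46 * 19.0^0.402 = 11.3 L/hr
Therefore the emitter flow rate = 11.3 L/hr.


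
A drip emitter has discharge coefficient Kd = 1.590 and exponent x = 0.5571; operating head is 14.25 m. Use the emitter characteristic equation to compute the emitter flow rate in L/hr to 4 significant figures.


Approach: apply the emitter characteristic equation, q = Kd * h^x.
q = 1.590 * 14.25^0.5571 = 6.985 L/hr
Therefore the emitter flow rate = 6.985 L/hr.


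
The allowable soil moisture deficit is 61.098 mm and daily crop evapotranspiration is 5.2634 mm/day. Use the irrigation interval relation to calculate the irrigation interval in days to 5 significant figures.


Approach: apply the irrigation interval relation, interval = SMD / ETc.
interval = 61.098 / 5.2634 = 11.608 days
Therefore the irrigation interval = 11.608 days.


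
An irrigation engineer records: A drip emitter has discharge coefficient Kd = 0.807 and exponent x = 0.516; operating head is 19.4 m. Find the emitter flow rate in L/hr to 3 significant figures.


Approach: apply the emitter characteristic equation, q = Kd * h^x.
q = 0.807 * 19.4^0.516 = 3.73 L/hr
Therefore the emitter flow rate = 3.73 L/hr.


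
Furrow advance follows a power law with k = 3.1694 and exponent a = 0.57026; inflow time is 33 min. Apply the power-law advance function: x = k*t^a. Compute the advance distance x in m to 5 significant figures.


x = 3.1694 * 33^0.57026 = 23.277 m
Therefore the advance distance x = 23.277 m.


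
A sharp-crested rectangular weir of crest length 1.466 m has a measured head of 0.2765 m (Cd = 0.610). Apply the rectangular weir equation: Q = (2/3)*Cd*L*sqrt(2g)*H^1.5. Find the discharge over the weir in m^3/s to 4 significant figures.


Q = (2/3)*0.610*1.466*sqrt(2*9.81)*0.2765^1.5 = 0.3839 m^3/s
Therefore the discharge over the weir = 0.3839 m^3/s.


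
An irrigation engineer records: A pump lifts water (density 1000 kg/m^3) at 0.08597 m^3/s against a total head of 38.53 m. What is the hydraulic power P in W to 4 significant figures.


Approach: apply the hydraulic power relation, P = rho*g*Q*H.
P = 1000 * 9.81 * 0.08597 * 38.53 = 32490 W
Therefore the hydraulic power P = 32490 W.


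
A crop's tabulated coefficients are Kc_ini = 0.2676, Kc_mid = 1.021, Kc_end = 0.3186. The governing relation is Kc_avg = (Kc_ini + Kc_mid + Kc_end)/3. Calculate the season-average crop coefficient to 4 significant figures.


Kc_avg = (0.2676 + 1.021 + 0.3186)/3 = 0.5357
Therefore the season-average crop coefficient = 0.5357.


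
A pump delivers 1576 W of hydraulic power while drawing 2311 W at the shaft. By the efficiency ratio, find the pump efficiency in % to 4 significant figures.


Approach: apply the efficiency ratio, eta = (P_out/P_in)*100.
eta = (1576 / 2311) * 100 = 68.20 %
Therefore the pump efficiency = 68.20 %.


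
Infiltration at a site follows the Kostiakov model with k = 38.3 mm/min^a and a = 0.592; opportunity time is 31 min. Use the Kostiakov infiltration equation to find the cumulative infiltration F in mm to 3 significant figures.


Approach: apply the Kostiakov infiltration equation, F = k*t^a.
F = 38.3 * 31^0.592 = 292 mm
Therefore the cumulative infiltration F = 292 mm.


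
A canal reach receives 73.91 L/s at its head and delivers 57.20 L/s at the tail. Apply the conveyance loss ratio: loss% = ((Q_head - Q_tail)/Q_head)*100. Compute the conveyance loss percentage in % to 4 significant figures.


loss = ((73.91 - 57.20)/73.91)*100 = 22.61 %
Therefore the conveyance loss percentage = 22.61 %.


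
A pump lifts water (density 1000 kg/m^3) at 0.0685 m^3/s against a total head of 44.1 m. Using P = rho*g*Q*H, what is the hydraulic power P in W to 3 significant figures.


P = 1000 * 9.81 * 0.0685 * 44.1 = 29600 W
Therefore the hydraulic power P = 29600 W.


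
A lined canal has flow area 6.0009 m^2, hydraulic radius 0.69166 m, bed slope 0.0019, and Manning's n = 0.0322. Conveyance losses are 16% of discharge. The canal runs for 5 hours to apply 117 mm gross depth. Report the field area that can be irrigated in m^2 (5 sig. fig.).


Approach: apply Manning's equation with a conveyance and depth budget, Q = (1/n)*A*R^(2/3)*S^(1/2); Q_field = Q*(1-loss); Area = Q_field*t/(d/1000).
Step 1 — canal discharge (Manning's equation):
  Q = (1/0.0322) * 6.0009 * 0.69166^(2/3) * 0.0019^(1/2) = 6.353296 m^3/s
Step 2 — delivered flow: Q_field = 6.353296*(1 - 16/100) = 5.336769 m^3/s
Step 3 — volume delivered: V = 5.336769 * 5*3600 = 96061.84 m^3
Step 4 — area served: A = V / (depth/1000) = 96061.84 / 0.117 = 821040 m^2
Therefore the field area that can be irrigated = 821040 m^2.


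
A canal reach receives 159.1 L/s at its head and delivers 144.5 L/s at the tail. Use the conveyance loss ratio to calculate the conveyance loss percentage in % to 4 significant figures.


Approach: apply the conveyance loss ratio, loss% = ((Q_head - Q_tail)/Q_head)*100.
loss = ((159.1 - 144.5)/159.1)*100 = 9.177 %
Therefore the conveyance loss percentage = 9.177 %.


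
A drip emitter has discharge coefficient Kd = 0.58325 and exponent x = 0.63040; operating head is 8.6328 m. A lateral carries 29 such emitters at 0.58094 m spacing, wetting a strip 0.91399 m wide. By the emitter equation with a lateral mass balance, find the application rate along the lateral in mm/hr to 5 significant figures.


Approach: apply the emitter equation with a lateral mass balance, q = Kd*h^x; Q = n*q; rate = Q/(n*spacing*width).
Step 1 — single emitter flow (q = Kd*h^x):
  q = 0.58325 * 8.6328^0.63040 = 2.269890 L/hr
Step 2 — total lateral flow: Q = 29 * 2.269890 = 65.82680 L/hr
Step 3 — wetted area: A = 29 * 0.58094 * 0.91399 = 15.39823 m^2
Step 4 — application rate: Q/A = 65.82680/15.39823 = 4.2750 mm/hr
Therefore the application rate along the lateral = 4.2750 mm/hr.


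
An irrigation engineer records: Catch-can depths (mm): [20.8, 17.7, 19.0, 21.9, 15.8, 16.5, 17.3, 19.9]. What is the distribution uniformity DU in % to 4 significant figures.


Approach: apply the low-quarter distribution uniformity, DU = (mean of lowest quarter of readings / overall mean)*100.
sorted lowest 2 of 8: [15.8, 16.5] -> mean = 16.1500 mm
overall mean = 18.6125 mm
DU = (16.1500/18.6125)*100 = 86.77 %
Therefore the distribution uniformity DU = 86.77 %.


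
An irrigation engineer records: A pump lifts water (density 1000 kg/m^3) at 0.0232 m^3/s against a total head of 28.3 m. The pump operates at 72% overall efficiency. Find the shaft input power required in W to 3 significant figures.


Approach: apply hydraulic power then efficiency conversion, P = rho*g*Q*H; P_in = P/eta.
Step 1 — hydraulic power (P = rho*g*Q*H):
  P = 1000 * 9.81 * 0.0232 * 28.3 = 6440.9 W
Step 2 — input power: P_in = P/eta = 6440.9 / 0.72 = 8950 W
Therefore the shaft input power required = 8950 W.


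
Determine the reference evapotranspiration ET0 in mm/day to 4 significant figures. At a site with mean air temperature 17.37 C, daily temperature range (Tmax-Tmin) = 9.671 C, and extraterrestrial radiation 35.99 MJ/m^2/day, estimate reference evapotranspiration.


Approach: apply the Hargreaves-Samani method, ET0 = 0.0023*(Tmean+17.8)*sqrt(Tmax-Tmin)*0.408*Ra.
ET0 = 0.0023*(17.37+17.8)*sqrt(9.671)*0.408*35.99 = 3.694 mm/day
Therefore the reference evapotranspiration ET0 = 3.694 mm/day.


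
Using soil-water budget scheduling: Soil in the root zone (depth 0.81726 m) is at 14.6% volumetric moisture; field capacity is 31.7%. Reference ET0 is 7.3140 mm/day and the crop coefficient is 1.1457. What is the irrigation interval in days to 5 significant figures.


Approach: apply soil-water budget scheduling, SMD = (FC-theta)/100*depth*1000; ETc = ET0*Kc; interval = SMD/ETc.
Step 1 — soil moisture deficit:
  SMD = (31.7 - 14.6)/100 * 0.81726 * 1000 = 139.7515 mm
Step 2 — daily crop ET (ETc = ET0*Kc):
  ETc = 7.3140 * 1.1457 = 8.379650 mm/day
Step 3 — irrigation interval (SMD/ETc):
  interval = 139.7515 / 8.379650 = 16.677 days
Therefore the irrigation interval = 16.677 days.


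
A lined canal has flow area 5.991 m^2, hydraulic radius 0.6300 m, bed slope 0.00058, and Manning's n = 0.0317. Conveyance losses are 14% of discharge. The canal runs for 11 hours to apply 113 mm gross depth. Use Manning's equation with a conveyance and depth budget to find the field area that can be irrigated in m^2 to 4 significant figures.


Approach: apply Manning's equation with a conveyance and depth budget, Q = (1/n)*A*R^(2/3)*S^(1/2); Q_field = Q*(1-loss); Area = Q_field*t/(d/1000).
Step 1 — canal discharge (Manning's equation):
  Q = (1/0.0317) * 5.991 * 0.6300^(2/3) * 0.00058^(1/2) = 3.34488 m^3/s
Step 2 — delivered flow: Q_field = 3.34488*(1 - 14/100) = 2.87660 m^3/s
Step 3 — volume delivered: V = 2.87660 * 11*3600 = 113913 m^3
Step 4 — area served: A = V / (depth/1000) = 113913 / 0.113 = 1008000 m^2
Therefore the field area that can be irrigated = 1008000 m^2.


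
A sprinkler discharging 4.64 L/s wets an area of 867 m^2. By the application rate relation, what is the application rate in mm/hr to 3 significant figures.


Approach: apply the application rate relation, rate = (Q/A)*3600.
rate = (4.64 / 867) * 3600 = 19.3 mm/hr
Therefore the application rate = 19.3 mm/hr.


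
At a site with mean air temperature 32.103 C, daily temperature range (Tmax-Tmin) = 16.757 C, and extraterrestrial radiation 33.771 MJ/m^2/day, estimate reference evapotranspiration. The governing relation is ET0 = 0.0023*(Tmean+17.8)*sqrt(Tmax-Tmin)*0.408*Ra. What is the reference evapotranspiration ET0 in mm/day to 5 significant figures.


ET0 = 0.0023*(32.103+17.8)*sqrt(16.757)*0.408*33.771 = 6.4738 mm/day
Therefore the reference evapotranspiration ET0 = 6.4738 mm/day.


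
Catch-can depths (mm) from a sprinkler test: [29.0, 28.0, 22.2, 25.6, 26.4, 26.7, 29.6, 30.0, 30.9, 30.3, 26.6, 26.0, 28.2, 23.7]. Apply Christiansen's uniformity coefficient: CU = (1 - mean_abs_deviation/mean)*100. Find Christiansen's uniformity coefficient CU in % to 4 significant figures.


mean = 27.3714 mm
mean |d_i - mean| = 2.05714 mm
CU = (1 - 2.05714/27.3714)*100 = 92.48 %
Therefore Christiansen's uniformity coefficient CU = 92.48 %.


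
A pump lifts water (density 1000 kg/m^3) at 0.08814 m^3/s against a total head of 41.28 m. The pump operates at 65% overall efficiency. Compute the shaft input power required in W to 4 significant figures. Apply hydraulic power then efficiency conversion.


Approach: apply hydraulic power then efficiency conversion, P = rho*g*Q*H; P_in = P/eta.
Step 1 — hydraulic power (P = rho*g*Q*H):
  P = 1000 * 9.81 * 0.08814 * 41.28 = 35692.9 W
Step 2 — input power: P_in = P/eta = 35692.9 / 0.65 = 54910 W
Therefore the shaft input power required = 54910 W.


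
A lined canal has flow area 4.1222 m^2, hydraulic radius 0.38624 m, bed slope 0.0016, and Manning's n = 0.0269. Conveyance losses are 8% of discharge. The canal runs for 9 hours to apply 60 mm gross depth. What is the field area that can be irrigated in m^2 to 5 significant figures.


Approach: apply Manning's equation with a conveyance and depth budget, Q = (1/n)*A*R^(2/3)*S^(1/2); Q_field = Q*(1-loss); Area = Q_field*t/(d/1000).
Step 1 — canal discharge (Manning's equation):
  Q = (1/0.0269) * 4.1222 * 0.38624^(2/3) * 0.0016^(1/2) = 3.250935 m^3/s
Step 2 — delivered flow: Q_field = 3.250935*(1 - 8/100) = 2.990860 m^3/s
Step 3 — volume delivered: V = 2.990860 * 9*3600 = 96903.87 m^3
Step 4 — area served: A = V / (depth/1000) = 96903.87 / 0.06 = 1615100 m^2
Therefore the field area that can be irrigated = 1615100 m^2.


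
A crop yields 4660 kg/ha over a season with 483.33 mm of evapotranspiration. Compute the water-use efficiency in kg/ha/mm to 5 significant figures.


Approach: apply the water-use efficiency ratio, WUE = yield/ET.
WUE = 4660 / 483.33 = 9.6414 kg/ha/mm
Therefore the water-use efficiency = 9.6414 kg/ha/mm.


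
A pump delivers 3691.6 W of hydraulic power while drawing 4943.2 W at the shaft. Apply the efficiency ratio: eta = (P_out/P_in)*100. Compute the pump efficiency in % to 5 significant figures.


eta = (3691.6 / 4943.2) * 100 = 74.680 %
Therefore the pump efficiency = 74.680 %.


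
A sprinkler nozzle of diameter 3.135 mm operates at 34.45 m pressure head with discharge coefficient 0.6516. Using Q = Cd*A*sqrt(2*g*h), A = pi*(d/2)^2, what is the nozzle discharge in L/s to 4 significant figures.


A = pi*(3.135e-3/2)^2 = 7.71907e-06 m^2
Q = 0.6516 * 7.71907e-06 * sqrt(2*9.81*34.45) * 1000 = 0.1308 L/s
Therefore the nozzle discharge = 0.1308 L/s.


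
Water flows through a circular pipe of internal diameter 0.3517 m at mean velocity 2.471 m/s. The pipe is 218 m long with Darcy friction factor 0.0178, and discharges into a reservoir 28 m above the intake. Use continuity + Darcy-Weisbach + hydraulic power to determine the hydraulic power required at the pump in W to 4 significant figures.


Approach: apply continuity + Darcy-Weisbach + hydraulic power, Q = A*v; hf = f*(L/D)*(v^2/(2g)); H = static + hf; P = rho*g*Q*H.
Step 1 — flow rate (continuity, Q = A*v):
  A = pi*(0.3517/2)^2 = 0.0971482 m^2
  Q = 0.0971482 * 2.471 = 0.240053 m^3/s
Step 2 — friction head loss (Darcy-Weisbach):
  hf = 0.0178 * (218/0.3517) * (2.471^2 / (2*9.81))
  hf = 3.43361 m
Step 3 — total head: H = 28 + 3.43361 = 31.4336 m
Step 4 — hydraulic power (P = rho*g*Q*H):
  P = 1000 * 9.81 * 0.240053 * 31.4336 = 74020 W
Therefore the hydraulic power required at the pump = 74020 W.


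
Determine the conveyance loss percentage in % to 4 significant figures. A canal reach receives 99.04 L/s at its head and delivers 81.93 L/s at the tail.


Approach: apply the conveyance loss ratio, loss% = ((Q_head - Q_tail)/Q_head)*100.
loss = ((99.04 - 81.93)/99.04)*100 = 17.28 %
Therefore the conveyance loss percentage = 17.28 %.


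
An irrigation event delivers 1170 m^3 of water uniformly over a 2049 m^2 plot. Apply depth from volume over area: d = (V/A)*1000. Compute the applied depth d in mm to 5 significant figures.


d = (1170 / 2049) * 1000 = 571.01 mm
Therefore the applied depth d = 571.01 mm.


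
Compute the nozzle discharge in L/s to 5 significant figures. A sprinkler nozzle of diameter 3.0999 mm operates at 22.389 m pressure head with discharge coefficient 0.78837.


Approach: apply the orifice equation, Q = Cd*A*sqrt(2*g*h), A = pi*(d/2)^2.
A = pi*(3.0999e-3/2)^2 = 7.547189e-06 m^2
Q = 0.78837 * 7.547189e-06 * sqrt(2*9.81*22.389) * 1000 = 0.12470 L/s
Therefore the nozzle discharge = 0.12470 L/s.


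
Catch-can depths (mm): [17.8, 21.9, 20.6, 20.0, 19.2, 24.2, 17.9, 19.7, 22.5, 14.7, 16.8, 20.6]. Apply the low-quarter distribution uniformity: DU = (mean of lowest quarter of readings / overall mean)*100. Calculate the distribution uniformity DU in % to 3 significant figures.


sorted lowest 3 of 12: [14.7, 16.8, 17.8] -> mean = 16.433 mm
overall mean = 19.658 mm
DU = (16.433/19.658)*100 = 83.6 %
Therefore the distribution uniformity DU = 83.6 %.


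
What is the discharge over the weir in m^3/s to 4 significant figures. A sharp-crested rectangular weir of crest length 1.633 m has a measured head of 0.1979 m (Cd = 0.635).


Approach: apply the rectangular weir equation, Q = (2/3)*Cd*L*sqrt(2g)*H^1.5.
Q = (2/3)*0.635*1.633*sqrt(2*9.81)*0.1979^1.5 = 0.2696 m^3/s
Therefore the discharge over the weir = 0.2696 m^3/s.


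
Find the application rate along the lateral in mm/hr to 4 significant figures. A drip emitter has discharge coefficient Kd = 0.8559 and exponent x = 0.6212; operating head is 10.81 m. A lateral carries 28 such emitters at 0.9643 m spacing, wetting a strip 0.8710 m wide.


Approach: apply the emitter equation with a lateral mass balance, q = Kd*h^x; Q = n*q; rate = Q/(n*spacing*width).
Step 1 — single emitter flow (q = Kd*h^x):
  q = 0.8559 * 10.81^0.6212 = 3.75522 L/hr
Step 2 — total lateral flow: Q = 28 * 3.75522 = 105.146 L/hr
Step 3 — wetted area: A = 28 * 0.9643 * 0.8710 = 23.5173 m^2
Step 4 — application rate: Q/A = 105.146/23.5173 = 4.471 mm/hr
Therefore the application rate along the lateral = 4.471 mm/hr.


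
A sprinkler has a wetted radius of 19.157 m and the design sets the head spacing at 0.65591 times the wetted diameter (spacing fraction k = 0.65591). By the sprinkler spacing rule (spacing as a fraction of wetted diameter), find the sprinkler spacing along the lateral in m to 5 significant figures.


Approach: apply the sprinkler spacing rule (spacing as a fraction of wetted diameter), S = k*(2*R).
S = 0.65591 * (2 * 19.157) = 25.131 m
Therefore the sprinkler spacing along the lateral = 25.131 m.


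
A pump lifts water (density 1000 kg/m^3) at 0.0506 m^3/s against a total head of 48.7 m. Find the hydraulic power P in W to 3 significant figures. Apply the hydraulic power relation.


Approach: apply the hydraulic power relation, P = rho*g*Q*H.
P = 1000 * 9.81 * 0.0506 * 48.7 = 24200 W
Therefore the hydraulic power P = 24200 W.


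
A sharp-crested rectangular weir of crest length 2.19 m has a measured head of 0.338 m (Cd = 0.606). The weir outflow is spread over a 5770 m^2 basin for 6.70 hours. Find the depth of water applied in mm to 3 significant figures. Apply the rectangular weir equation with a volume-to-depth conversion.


Approach: apply the rectangular weir equation with a volume-to-depth conversion, Q = (2/3)*Cd*L*sqrt(2g)*H^1.5; d = Q*t/A * 1000.
Step 1 — weir discharge:
  Q = (2/3)*0.606*2.19*sqrt(2*9.81)*0.338^1.5 = 0.77011 m^3/s
Step 2 — volume: V = 0.77011 * 6.70*3600 = 18575 m^3
Step 3 — depth: d = V/A * 1000 = 18575/5770 * 1000 = 3220 mm
Therefore the depth of water applied = 3220 mm.


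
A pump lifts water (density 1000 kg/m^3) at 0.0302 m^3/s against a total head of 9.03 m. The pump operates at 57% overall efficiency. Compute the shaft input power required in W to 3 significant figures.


Approach: apply hydraulic power then efficiency conversion, P = rho*g*Q*H; P_in = P/eta.
Step 1 — hydraulic power (P = rho*g*Q*H):
  P = 1000 * 9.81 * 0.0302 * 9.03 = 2675.2 W
Step 2 — input power: P_in = P/eta = 2675.2 / 0.57 = 4690 W
Therefore the shaft input power required = 4690 W.


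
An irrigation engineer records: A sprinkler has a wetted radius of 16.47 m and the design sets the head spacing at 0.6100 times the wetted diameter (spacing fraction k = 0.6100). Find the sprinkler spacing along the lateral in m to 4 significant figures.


Approach: apply the sprinkler spacing rule (spacing as a fraction of wetted diameter), S = k*(2*R).
S = 0.6100 * (2 * 16.47) = 20.09 m
Therefore the sprinkler spacing along the lateral = 20.09 m.


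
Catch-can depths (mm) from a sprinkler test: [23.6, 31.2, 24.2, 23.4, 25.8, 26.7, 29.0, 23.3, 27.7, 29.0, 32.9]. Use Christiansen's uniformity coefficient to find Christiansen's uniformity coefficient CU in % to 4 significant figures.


Approach: apply Christiansen's uniformity coefficient, CU = (1 - mean_abs_deviation/mean)*100.
mean = 26.9818 mm
mean |d_i - mean| = 2.70744 mm
CU = (1 - 2.70744/26.9818)*100 = 89.97 %
Therefore Christiansen's uniformity coefficient CU = 89.97 %.


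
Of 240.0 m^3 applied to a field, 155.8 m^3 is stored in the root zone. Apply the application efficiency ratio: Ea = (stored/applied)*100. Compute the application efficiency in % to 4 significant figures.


Ea = (155.8/240.0)*100 = 64.92 %
Therefore the application efficiency = 64.92 %.


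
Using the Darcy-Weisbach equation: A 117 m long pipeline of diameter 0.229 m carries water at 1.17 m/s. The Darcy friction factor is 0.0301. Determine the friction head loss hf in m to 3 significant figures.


Approach: apply the Darcy-Weisbach equation, hf = f*(L/D)*(v^2/(2g)).
hf = 0.0301 * (117/0.229) * (1.17^2 / (2*9.81))
hf = 1.07 m
Therefore the friction head loss hf = 1.07 m.


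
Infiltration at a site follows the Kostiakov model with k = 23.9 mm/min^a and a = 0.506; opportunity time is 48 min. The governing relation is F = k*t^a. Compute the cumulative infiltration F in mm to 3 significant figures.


F = 23.9 * 48^0.506 = 169 mm
Therefore the cumulative infiltration F = 169 mm.


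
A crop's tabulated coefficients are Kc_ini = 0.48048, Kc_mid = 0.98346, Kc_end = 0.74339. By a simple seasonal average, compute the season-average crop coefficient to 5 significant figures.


Approach: apply a simple seasonal average, Kc_avg = (Kc_ini + Kc_mid + Kc_end)/3.
Kc_avg = (0.48048 + 0.98346 + 0.74339)/3 = 0.73578
Therefore the season-average crop coefficient = 0.73578.


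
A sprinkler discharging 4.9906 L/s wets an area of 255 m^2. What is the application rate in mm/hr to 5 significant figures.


Approach: apply the application rate relation, rate = (Q/A)*3600.
rate = (4.9906 / 255) * 3600 = 70.456 mm/hr
Therefore the application rate = 70.456 mm/hr.


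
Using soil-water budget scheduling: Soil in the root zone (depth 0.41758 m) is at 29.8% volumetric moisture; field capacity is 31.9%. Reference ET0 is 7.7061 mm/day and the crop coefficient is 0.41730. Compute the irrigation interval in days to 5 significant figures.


Approach: apply soil-water budget scheduling, SMD = (FC-theta)/100*depth*1000; ETc = ET0*Kc; interval = SMD/ETc.
Step 1 — soil moisture deficit:
  SMD = (31.9 - 29.8)/100 * 0.41758 * 1000 = 8.769180 mm
Step 2 — daily crop ET (ETc = ET0*Kc):
  ETc = 7.7061 * 0.41730 = 3.215756 mm/day
Step 3 — irrigation interval (SMD/ETc):
  interval = 8.769180 / 3.215756 = 2.7269 days
Therefore the irrigation interval = 2.7269 days.


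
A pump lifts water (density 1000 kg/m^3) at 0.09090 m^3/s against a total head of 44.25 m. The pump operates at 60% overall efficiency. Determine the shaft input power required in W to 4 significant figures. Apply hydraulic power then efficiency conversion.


Approach: apply hydraulic power then efficiency conversion, P = rho*g*Q*H; P_in = P/eta.
Step 1 — hydraulic power (P = rho*g*Q*H):
  P = 1000 * 9.81 * 0.09090 * 44.25 = 39459.0 W
Step 2 — input power: P_in = P/eta = 39459.0 / 0.6 = 65770 W
Therefore the shaft input power required = 65770 W.


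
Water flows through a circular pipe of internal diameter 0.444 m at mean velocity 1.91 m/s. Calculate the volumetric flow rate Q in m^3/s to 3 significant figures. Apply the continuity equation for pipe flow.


Approach: apply the continuity equation for pipe flow, Q = A * v with A = pi*(D/2)^2.
A = pi*(0.444/2)^2 = 0.15483 m^2
Q = 0.15483 * 1.91 = 0.296 m^3/s
Therefore the volumetric flow rate Q = 0.296 m^3/s.


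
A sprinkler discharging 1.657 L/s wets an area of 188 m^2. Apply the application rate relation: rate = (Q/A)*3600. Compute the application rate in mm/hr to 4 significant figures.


rate = (1.657 / 188) * 3600 = 31.73 mm/hr
Therefore the application rate = 31.73 mm/hr.


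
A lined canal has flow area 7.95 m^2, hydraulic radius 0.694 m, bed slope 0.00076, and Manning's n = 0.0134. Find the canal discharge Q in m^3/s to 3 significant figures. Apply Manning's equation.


Approach: apply Manning's equation, Q = (1/n)*A*R^(2/3)*S^(1/2).
Q = (1/0.0134) * 7.95 * 0.694^(2/3) * 0.00076^(1/2) = 12.8 m^3/s
Therefore the canal discharge Q = 12.8 m^3/s.


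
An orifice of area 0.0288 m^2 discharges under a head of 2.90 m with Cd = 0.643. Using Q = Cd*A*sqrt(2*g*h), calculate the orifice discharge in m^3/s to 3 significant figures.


Q = 0.643 * 0.0288 * sqrt(2*9.81*2.90) = 0.140 m^3/s
Therefore the orifice discharge = 0.140 m^3/s.


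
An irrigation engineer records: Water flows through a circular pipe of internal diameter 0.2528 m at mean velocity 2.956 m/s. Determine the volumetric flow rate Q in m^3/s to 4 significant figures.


Approach: apply the continuity equation for pipe flow, Q = A * v with A = pi*(D/2)^2.
A = pi*(0.2528/2)^2 = 0.0501931 m^2
Q = 0.0501931 * 2.956 = 0.1484 m^3/s
Therefore the volumetric flow rate Q = 0.1484 m^3/s.


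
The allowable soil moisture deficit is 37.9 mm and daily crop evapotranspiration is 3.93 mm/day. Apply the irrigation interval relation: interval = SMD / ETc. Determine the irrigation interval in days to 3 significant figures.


interval = 37.9 / 3.93 = 9.64 days
Therefore the irrigation interval = 9.64 days.


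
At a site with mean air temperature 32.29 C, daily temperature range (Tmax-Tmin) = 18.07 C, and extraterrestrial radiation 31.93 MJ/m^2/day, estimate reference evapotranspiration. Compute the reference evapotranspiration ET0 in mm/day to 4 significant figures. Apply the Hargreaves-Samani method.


Approach: apply the Hargreaves-Samani method, ET0 = 0.0023*(Tmean+17.8)*sqrt(Tmax-Tmin)*0.408*Ra.
ET0 = 0.0023*(32.29+17.8)*sqrt(18.07)*0.408*31.93 = 6.380 mm/day
Therefore the reference evapotranspiration ET0 = 6.380 mm/day.


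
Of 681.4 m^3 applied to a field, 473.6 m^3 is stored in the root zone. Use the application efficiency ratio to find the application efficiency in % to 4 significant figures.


Approach: apply the application efficiency ratio, Ea = (stored/applied)*100.
Ea = (473.6/681.4)*100 = 69.50 %
Therefore the application efficiency = 69.50 %.


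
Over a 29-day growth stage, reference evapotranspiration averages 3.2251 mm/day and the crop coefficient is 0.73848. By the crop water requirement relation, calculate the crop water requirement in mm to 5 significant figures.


Approach: apply the crop water requirement relation, CWR = ET0 * Kc * days.
CWR = 3.2251 * 0.73848 * 29 = 69.068 mm
Therefore the crop water requirement = 69.068 mm.


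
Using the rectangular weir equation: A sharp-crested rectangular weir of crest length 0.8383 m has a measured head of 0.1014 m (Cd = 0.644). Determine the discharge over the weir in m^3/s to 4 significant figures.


Approach: apply the rectangular weir equation, Q = (2/3)*Cd*L*sqrt(2g)*H^1.5.
Q = (2/3)*0.644*0.8383*sqrt(2*9.81)*0.1014^1.5 = 0.05148 m^3/s
Therefore the discharge over the weir = 0.05148 m^3/s.


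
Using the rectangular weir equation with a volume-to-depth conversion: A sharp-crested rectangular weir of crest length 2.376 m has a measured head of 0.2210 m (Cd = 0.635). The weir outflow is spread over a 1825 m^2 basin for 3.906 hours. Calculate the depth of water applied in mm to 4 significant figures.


Approach: apply the rectangular weir equation with a volume-to-depth conversion, Q = (2/3)*Cd*L*sqrt(2g)*H^1.5; d = Q*t/A * 1000.
Step 1 — weir discharge:
  Q = (2/3)*0.635*2.376*sqrt(2*9.81)*0.2210^1.5 = 0.462878 m^3/s
Step 2 — volume: V = 0.462878 * 3.906*3600 = 6508.81 m^3
Step 3 — depth: d = V/A * 1000 = 6508.81/1825 * 1000 = 3566 mm
Therefore the depth of water applied = 3566 mm.


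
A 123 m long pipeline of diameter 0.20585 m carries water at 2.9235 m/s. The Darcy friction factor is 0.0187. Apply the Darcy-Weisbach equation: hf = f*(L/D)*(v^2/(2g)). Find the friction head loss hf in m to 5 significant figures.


hf = 0.0187 * (123/0.20585) * (2.9235^2 / (2*9.81))
hf = 4.8675 m
Therefore the friction head loss hf = 4.8675 m.


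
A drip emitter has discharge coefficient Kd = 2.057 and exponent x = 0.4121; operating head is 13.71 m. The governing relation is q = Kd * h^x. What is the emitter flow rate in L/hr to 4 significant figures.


q = 2.057 * 13.71^0.4121 = 6.051 L/hr
Therefore the emitter flow rate = 6.051 L/hr.


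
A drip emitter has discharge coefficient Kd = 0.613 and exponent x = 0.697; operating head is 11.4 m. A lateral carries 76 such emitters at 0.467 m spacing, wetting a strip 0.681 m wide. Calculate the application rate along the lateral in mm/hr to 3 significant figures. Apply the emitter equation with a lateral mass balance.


Approach: apply the emitter equation with a lateral mass balance, q = Kd*h^x; Q = n*q; rate = Q/(n*spacing*width).
Step 1 — single emitter flow (q = Kd*h^x):
  q = 0.613 * 11.4^0.697 = 3.3429 L/hr
Step 2 — total lateral flow: Q = 76 * 3.3429 = 254.06 L/hr
Step 3 — wetted area: A = 76 * 0.467 * 0.681 = 24.170 m^2
Step 4 — application rate: Q/A = 254.06/24.170 = 10.5 mm/hr
Therefore the application rate along the lateral = 10.5 mm/hr.


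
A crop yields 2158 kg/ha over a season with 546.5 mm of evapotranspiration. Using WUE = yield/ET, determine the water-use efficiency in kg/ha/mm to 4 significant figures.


WUE = 2158 / 546.5 = 3.949 kg/ha/mm
Therefore the water-use efficiency = 3.949 kg/ha/mm.


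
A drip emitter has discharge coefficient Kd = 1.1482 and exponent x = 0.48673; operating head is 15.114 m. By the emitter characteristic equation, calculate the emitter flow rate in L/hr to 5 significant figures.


Approach: apply the emitter characteristic equation, q = Kd * h^x.
q = 1.1482 * 15.114^0.48673 = 4.3058 L/hr
Therefore the emitter flow rate = 4.3058 L/hr.


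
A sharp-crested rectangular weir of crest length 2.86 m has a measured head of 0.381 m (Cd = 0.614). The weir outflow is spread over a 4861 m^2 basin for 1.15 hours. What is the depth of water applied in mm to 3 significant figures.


Approach: apply the rectangular weir equation with a volume-to-depth conversion, Q = (2/3)*Cd*L*sqrt(2g)*H^1.5; d = Q*t/A * 1000.
Step 1 — weir discharge:
  Q = (2/3)*0.614*2.86*sqrt(2*9.81)*0.381^1.5 = 1.2195 m^3/s
Step 2 — volume: V = 1.2195 * 1.15*3600 = 5048.7 m^3
Step 3 — depth: d = V/A * 1000 = 5048.7/4861 * 1000 = 1040 mm
Therefore the depth of water applied = 1040 mm.


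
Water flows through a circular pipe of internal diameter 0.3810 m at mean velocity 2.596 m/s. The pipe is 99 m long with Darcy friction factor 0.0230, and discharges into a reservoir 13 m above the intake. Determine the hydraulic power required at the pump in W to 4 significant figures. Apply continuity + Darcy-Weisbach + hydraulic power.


Approach: apply continuity + Darcy-Weisbach + hydraulic power, Q = A*v; hf = f*(L/D)*(v^2/(2g)); H = static + hf; P = rho*g*Q*H.
Step 1 — flow rate (continuity, Q = A*v):
  A = pi*(0.3810/2)^2 = 0.114009 m^2
  Q = 0.114009 * 2.596 = 0.295968 m^3/s
Step 2 — friction head loss (Darcy-Weisbach):
  hf = 0.0230 * (99/0.3810) * (2.596^2 / (2*9.81))
  hf = 2.05281 m
Step 3 — total head: H = 13 + 2.05281 = 15.0528 m
Step 4 — hydraulic power (P = rho*g*Q*H):
  P = 1000 * 9.81 * 0.295968 * 15.0528 = 43700 W
Therefore the hydraulic power required at the pump = 43700 W.
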